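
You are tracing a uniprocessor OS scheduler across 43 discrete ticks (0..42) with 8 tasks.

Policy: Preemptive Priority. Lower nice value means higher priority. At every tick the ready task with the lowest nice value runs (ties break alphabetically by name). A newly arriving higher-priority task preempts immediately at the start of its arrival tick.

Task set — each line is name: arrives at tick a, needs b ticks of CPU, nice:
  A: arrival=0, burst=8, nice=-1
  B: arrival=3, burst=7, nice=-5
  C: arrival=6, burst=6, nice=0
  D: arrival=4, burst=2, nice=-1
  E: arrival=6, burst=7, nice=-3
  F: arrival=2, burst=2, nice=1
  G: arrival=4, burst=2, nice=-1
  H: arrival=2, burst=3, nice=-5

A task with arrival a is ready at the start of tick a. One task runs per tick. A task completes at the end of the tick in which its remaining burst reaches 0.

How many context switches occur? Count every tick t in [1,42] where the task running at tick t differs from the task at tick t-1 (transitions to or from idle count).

t=0: ready={A} → run A
t=1: ready={A} → run A
t=2: ready={A,F,H} → run H
t=3: ready={A,B,F,H} → run B
t=4: ready={A,B,D,F,G,H} → run B
t=5: ready={A,B,D,F,G,H} → run B
t=6: ready={A,B,C,D,E,F,G,H} → run B
t=7: ready={A,B,C,D,E,F,G,H} → run B
t=8: ready={A,B,C,D,E,F,G,H} → run B
t=9: ready={A,B,C,D,E,F,G,H} → run B
t=10: ready={A,C,D,E,F,G,H} → run H
t=11: ready={A,C,D,E,F,G,H} → run H
t=12: ready={A,C,D,E,F,G} → run E
t=13: ready={A,C,D,E,F,G} → run E
t=14: ready={A,C,D,E,F,G} → run E
t=15: ready={A,C,D,E,F,G} → run E
t=16: ready={A,C,D,E,F,G} → run E
t=17: ready={A,C,D,E,F,G} → run E
t=18: ready={A,C,D,E,F,G} → run E
t=19: ready={A,C,D,F,G} → run A
t=20: ready={A,C,D,F,G} → run A
t=21: ready={A,C,D,F,G} → run A
t=22: ready={A,C,D,F,G} → run A
t=23: ready={A,C,D,F,G} → run A
t=24: ready={A,C,D,F,G} → run A
t=25: ready={C,D,F,G} → run D
t=26: ready={C,D,F,G} → run D
t=27: ready={C,F,G} → run G
t=28: ready={C,F,G} → run G
t=29: ready={C,F} → run C
t=30: ready={C,F} → run C
t=31: ready={C,F} → run C
t=32: ready={C,F} → run C
t=33: ready={C,F} → run C
t=34: ready={C,F} → run C
t=35: ready={F} → run F
t=36: ready={F} → run F
t=37: (idle)
t=38: (idle)
t=39: (idle)
t=40: (idle)
t=41: (idle)
t=42: (idle)

context switches = 10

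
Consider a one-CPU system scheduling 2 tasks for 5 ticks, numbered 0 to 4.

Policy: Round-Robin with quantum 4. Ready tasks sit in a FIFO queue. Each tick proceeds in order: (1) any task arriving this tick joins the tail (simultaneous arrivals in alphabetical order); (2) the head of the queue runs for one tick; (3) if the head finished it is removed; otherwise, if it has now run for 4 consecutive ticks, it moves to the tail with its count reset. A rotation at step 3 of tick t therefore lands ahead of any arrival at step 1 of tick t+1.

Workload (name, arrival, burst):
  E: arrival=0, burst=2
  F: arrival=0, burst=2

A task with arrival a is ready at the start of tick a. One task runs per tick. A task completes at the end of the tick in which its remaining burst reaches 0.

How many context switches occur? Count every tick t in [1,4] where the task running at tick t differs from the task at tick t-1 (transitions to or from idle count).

t=0: queue=[E,F] q_used=0 → run E
t=1: queue=[E,F] q_used=1 → run E
t=2: queue=[F] q_used=0 → run F
t=3: queue=[F] q_used=1 → run F
t=4: (idle)

context switches = 2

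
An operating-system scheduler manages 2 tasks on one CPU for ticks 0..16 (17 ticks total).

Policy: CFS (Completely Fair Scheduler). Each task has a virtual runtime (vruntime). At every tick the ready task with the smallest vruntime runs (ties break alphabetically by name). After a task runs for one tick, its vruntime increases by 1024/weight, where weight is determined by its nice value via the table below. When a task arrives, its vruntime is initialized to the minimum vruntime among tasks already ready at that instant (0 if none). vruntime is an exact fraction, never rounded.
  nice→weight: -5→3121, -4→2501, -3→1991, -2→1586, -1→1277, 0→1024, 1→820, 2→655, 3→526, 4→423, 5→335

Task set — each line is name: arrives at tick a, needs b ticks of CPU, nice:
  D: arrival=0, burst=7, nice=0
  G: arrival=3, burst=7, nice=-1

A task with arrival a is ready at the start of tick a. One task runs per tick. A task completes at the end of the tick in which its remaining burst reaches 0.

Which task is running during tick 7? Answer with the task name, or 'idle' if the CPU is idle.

running at tick 7 = G

t=0: vr[D=0] → run D
t=1: vr[D=1] → run D
t=2: vr[D=2] → run D
t=3: vr[D=3 G=3] → run D
t=4: vr[D=4 G=3] → run G
t=5: vr[D=4 G=4855/1277] → run G
t=6: vr[D=4 G=5879/1277] → run D
t=7: vr[D=5 G=5879/1277] → run G
t=8: vr[D=5 G=6903/1277] → run D
t=9: vr[D=6 G=6903/1277] → run G
t=10: vr[D=6 G=7927/1277] → run D
t=11: vr[G=7927/1277] → run G
t=12: vr[G=8951/1277] → run G
t=13: vr[G=9975/1277] → run G
t=14: (idle)
t=15: (idle)
t=16: (idle)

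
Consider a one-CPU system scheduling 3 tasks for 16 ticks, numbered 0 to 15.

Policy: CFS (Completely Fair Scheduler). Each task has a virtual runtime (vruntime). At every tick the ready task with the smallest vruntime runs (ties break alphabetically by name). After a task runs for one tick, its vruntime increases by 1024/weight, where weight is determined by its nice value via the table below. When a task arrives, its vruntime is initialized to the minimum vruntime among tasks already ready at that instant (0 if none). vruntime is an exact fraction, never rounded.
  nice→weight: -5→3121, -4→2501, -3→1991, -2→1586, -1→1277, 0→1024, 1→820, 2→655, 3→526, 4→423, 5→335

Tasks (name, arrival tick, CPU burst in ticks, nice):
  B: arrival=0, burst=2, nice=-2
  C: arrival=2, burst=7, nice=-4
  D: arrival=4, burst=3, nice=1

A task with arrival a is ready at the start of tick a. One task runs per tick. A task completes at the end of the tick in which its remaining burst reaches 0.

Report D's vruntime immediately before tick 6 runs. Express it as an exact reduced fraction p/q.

vruntime(D, start of tick 6) = 25856/12505

t=0: vr[B=0] → run B
t=1: vr[B=512/793] → run B
t=2: vr[C=0] → run C
t=3: vr[C=1024/2501] → run C
t=4: vr[C=2048/2501 D=2048/2501] → run C
t=5: vr[C=3072/2501 D=2048/2501] → run D
t=6: vr[C=3072/2501 D=25856/12505] → run C
t=7: vr[C=4096/2501 D=25856/12505] → run C
t=8: vr[C=5120/2501 D=25856/12505] → run C
t=9: vr[C=6144/2501 D=25856/12505] → run D
t=10: vr[C=6144/2501 D=41472/12505] → run C
t=11: vr[D=41472/12505] → run D
t=12: (idle)
t=13: (idle)
t=14: (idle)
t=15: (idle)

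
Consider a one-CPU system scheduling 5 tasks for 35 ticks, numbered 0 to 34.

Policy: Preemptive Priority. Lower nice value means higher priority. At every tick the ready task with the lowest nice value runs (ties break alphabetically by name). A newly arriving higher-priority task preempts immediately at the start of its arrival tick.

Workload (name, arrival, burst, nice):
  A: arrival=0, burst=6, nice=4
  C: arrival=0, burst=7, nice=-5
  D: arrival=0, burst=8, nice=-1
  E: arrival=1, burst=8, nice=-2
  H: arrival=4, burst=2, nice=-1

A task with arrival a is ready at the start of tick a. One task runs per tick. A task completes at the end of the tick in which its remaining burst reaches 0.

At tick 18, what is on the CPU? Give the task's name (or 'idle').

t=0: ready={A,C,D} → run C
t=1: ready={A,C,D,E} → run C
t=2: ready={A,C,D,E} → run C
t=3: ready={A,C,D,E} → run C
t=4: ready={A,C,D,E,H} → run C
t=5: ready={A,C,D,E,H} → run C
t=6: ready={A,C,D,E,H} → run C
t=7: ready={A,D,E,H} → run E
t=8: ready={A,D,E,H} → run E
t=9: ready={A,D,E,H} → run E
t=10: ready={A,D,E,H} → run E
t=11: ready={A,D,E,H} → run E
t=12: ready={A,D,E,H} → run E
t=13: ready={A,D,E,H} → run E
t=14: ready={A,D,E,H} → run E
t=15: ready={A,D,H} → run D
t=16: ready={A,D,H} → run D
t=17: ready={A,D,H} → run D
t=18: ready={A,D,H} → run D
t=19: ready={A,D,H} → run D
t=20: ready={A,D,H} → run D
t=21: ready={A,D,H} → run D
t=22: ready={A,D,H} → run D
t=23: ready={A,H} → run H
t=24: ready={A,H} → run H
t=25: ready={A} → run A
t=26: ready={A} → run A
t=27: ready={A} → run A
t=28: ready={A} → run A
t=29: ready={A} → run A
t=30: ready={A} → run A
t=31: (idle)
t=32: (idle)
t=33: (idle)
t=34: (idle)

running at tick 18 = D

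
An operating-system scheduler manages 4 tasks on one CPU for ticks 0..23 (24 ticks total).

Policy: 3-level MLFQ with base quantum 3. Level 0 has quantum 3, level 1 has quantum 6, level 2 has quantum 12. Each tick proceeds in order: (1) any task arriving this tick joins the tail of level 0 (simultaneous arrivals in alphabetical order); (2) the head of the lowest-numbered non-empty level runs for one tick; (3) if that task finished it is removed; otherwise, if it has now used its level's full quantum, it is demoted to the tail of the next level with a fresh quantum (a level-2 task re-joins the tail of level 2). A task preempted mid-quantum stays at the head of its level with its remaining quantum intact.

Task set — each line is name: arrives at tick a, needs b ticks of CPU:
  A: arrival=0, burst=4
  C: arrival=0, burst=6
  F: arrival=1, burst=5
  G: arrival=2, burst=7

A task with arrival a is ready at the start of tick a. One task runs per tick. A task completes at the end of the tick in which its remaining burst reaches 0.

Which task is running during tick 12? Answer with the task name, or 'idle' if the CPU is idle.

running at tick 12 = A

t=0: L0/L1/L2 = AC/-/- → run A
t=1: L0/L1/L2 = ACF/-/- → run A
t=2: L0/L1/L2 = ACFG/-/- → run A
t=3: L0/L1/L2 = CFG/A/- → run C
t=4: L0/L1/L2 = CFG/A/- → run C
t=5: L0/L1/L2 = CFG/A/- → run C
t=6: L0/L1/L2 = FG/AC/- → run F
t=7: L0/L1/L2 = FG/AC/- → run F
t=8: L0/L1/L2 = FG/AC/- → run F
t=9: L0/L1/L2 = G/ACF/- → run G
t=10: L0/L1/L2 = G/ACF/- → run G
t=11: L0/L1/L2 = G/ACF/- → run G
t=12: L0/L1/L2 = -/ACFG/- → run A
t=13: L0/L1/L2 = -/CFG/- → run C
t=14: L0/L1/L2 = -/CFG/- → run C
t=15: L0/L1/L2 = -/CFG/- → run C
t=16: L0/L1/L2 = -/FG/- → run F
t=17: L0/L1/L2 = -/FG/- → run F
t=18: L0/L1/L2 = -/G/- → run G
t=19: L0/L1/L2 = -/G/- → run G
t=20: L0/L1/L2 = -/G/- → run G
t=21: L0/L1/L2 = -/G/- → run G
t=22: (idle)
t=23: (idle)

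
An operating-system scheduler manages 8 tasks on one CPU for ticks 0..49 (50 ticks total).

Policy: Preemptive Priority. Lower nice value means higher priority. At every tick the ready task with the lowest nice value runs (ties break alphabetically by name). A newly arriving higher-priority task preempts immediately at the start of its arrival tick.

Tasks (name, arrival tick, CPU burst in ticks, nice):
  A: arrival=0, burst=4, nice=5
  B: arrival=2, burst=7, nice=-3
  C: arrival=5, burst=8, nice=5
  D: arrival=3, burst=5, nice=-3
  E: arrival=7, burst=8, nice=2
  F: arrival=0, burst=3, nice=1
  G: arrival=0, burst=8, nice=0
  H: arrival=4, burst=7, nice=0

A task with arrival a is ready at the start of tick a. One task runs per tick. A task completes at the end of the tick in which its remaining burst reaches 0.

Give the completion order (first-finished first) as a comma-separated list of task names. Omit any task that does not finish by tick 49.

completion order = B, D, G, H, F, E, A, C

t=0: ready={A,F,G} → run G
t=1: ready={A,F,G} → run G
t=2: ready={A,B,F,G} → run B
t=3: ready={A,B,D,F,G} → run B
t=4: ready={A,B,D,F,G,H} → run B
t=5: ready={A,B,C,D,F,G,H} → run B
t=6: ready={A,B,C,D,F,G,H} → run B
t=7: ready={A,B,C,D,E,F,G,H} → run B
t=8: ready={A,B,C,D,E,F,G,H} → run B
t=9: ready={A,C,D,E,F,G,H} → run D
t=10: ready={A,C,D,E,F,G,H} → run D
t=11: ready={A,C,D,E,F,G,H} → run D
t=12: ready={A,C,D,E,F,G,H} → run D
t=13: ready={A,C,D,E,F,G,H} → run D
t=14: ready={A,C,E,F,G,H} → run G
t=15: ready={A,C,E,F,G,H} → run G
t=16: ready={A,C,E,F,G,H} → run G
t=17: ready={A,C,E,F,G,H} → run G
t=18: ready={A,C,E,F,G,H} → run G
t=19: ready={A,C,E,F,G,H} → run G
t=20: ready={A,C,E,F,H} → run H
t=21: ready={A,C,E,F,H} → run H
t=22: ready={A,C,E,F,H} → run H
t=23: ready={A,C,E,F,H} → run H
t=24: ready={A,C,E,F,H} → run H
t=25: ready={A,C,E,F,H} → run H
t=26: ready={A,C,E,F,H} → run H
t=27: ready={A,C,E,F} → run F
t=28: ready={A,C,E,F} → run F
t=29: ready={A,C,E,F} → run F
t=30: ready={A,C,E} → run E
t=31: ready={A,C,E} → run E
t=32: ready={A,C,E} → run E
t=33: ready={A,C,E} → run E
t=34: ready={A,C,E} → run E
t=35: ready={A,C,E} → run E
t=36: ready={A,C,E} → run E
t=37: ready={A,C,E} → run E
t=38: ready={A,C} → run A
t=39: ready={A,C} → run A
t=40: ready={A,C} → run A
t=41: ready={A,C} → run A
t=42: ready={C} → run C
t=43: ready={C} → run C
t=44: ready={C} → run C
t=45: ready={C} → run C
t=46: ready={C} → run C
t=47: ready={C} → run C
t=48: ready={C} → run C
t=49: ready={C} → run C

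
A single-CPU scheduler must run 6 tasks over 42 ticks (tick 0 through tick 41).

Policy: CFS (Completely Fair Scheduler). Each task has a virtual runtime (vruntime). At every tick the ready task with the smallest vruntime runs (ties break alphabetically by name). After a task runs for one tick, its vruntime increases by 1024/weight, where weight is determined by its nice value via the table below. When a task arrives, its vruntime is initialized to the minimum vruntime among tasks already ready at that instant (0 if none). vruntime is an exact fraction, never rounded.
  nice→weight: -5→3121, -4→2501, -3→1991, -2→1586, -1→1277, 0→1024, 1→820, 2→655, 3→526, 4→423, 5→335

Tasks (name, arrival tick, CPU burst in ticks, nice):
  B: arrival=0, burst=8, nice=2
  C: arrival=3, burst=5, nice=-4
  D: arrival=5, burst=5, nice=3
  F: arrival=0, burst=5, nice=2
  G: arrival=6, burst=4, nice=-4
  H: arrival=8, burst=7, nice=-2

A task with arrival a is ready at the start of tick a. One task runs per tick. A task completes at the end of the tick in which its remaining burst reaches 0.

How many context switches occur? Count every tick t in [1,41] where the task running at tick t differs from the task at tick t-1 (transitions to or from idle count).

context switches = 32

t=0: vr[B=0 F=0] → run B
t=1: vr[B=1024/655 F=0] → run F
t=2: vr[B=1024/655 F=1024/655] → run B
t=3: vr[B=2048/655 C=1024/655 F=1024/655] → run C
t=4: vr[B=2048/655 C=3231744/1638155 F=1024/655] → run F
t=5: vr[B=2048/655 C=3231744/1638155 D=3231744/1638155 F=2048/655] → run C
t=6: vr[B=2048/655 C=3902464/1638155 D=3231744/1638155 F=2048/655 G=3231744/1638155] → run D
t=7: vr[B=2048/655 C=3902464/1638155 D=1688684032/430834765 F=2048/655 G=3231744/1638155] → run G
t=8: vr[B=2048/655 C=3902464/1638155 D=1688684032/430834765 F=2048/655 G=3902464/1638155 H=3902464/1638155] → run C
t=9: vr[B=2048/655 C=4573184/1638155 D=1688684032/430834765 F=2048/655 G=3902464/1638155 H=3902464/1638155] → run G
t=10: vr[B=2048/655 C=4573184/1638155 D=1688684032/430834765 F=2048/655 G=4573184/1638155 H=3902464/1638155] → run H
t=11: vr[B=2048/655 C=4573184/1638155 D=1688684032/430834765 F=2048/655 G=4573184/1638155 H=64481792/21296015] → run C
t=12: vr[B=2048/655 C=5243904/1638155 D=1688684032/430834765 F=2048/655 G=4573184/1638155 H=64481792/21296015] → run G
t=13: vr[B=2048/655 C=5243904/1638155 D=1688684032/430834765 F=2048/655 G=5243904/1638155 H=64481792/21296015] → run H
t=14: vr[B=2048/655 C=5243904/1638155 D=1688684032/430834765 F=2048/655 G=5243904/1638155 H=78231552/21296015] → run B
t=15: vr[B=3072/655 C=5243904/1638155 D=1688684032/430834765 F=2048/655 G=5243904/1638155 H=78231552/21296015] → run F
t=16: vr[B=3072/655 C=5243904/1638155 D=1688684032/430834765 F=3072/655 G=5243904/1638155 H=78231552/21296015] → run C
t=17: vr[B=3072/655 D=1688684032/430834765 F=3072/655 G=5243904/1638155 H=78231552/21296015] → run G
t=18: vr[B=3072/655 D=1688684032/430834765 F=3072/655 H=78231552/21296015] → run H
t=19: vr[B=3072/655 D=1688684032/430834765 F=3072/655 H=91981312/21296015] → run D
t=20: vr[B=3072/655 D=2527419392/430834765 F=3072/655 H=91981312/21296015] → run H
t=21: vr[B=3072/655 D=2527419392/430834765 F=3072/655 H=105731072/21296015] → run B
t=22: vr[B=4096/655 D=2527419392/430834765 F=3072/655 H=105731072/21296015] → run F
t=23: vr[B=4096/655 D=2527419392/430834765 F=4096/655 H=105731072/21296015] → run H
t=24: vr[B=4096/655 D=2527419392/430834765 F=4096/655 H=119480832/21296015] → run H
t=25: vr[B=4096/655 D=2527419392/430834765 F=4096/655 H=133230592/21296015] → run D
t=26: vr[B=4096/655 D=3366154752/430834765 F=4096/655 H=133230592/21296015] → run B
t=27: vr[B=1024/131 D=3366154752/430834765 F=4096/655 H=133230592/21296015] → run F
t=28: vr[B=1024/131 D=3366154752/430834765 H=133230592/21296015] → run H
t=29: vr[B=1024/131 D=3366154752/430834765] → run D
t=30: vr[B=1024/131 D=4204890112/430834765] → run B
t=31: vr[B=6144/655 D=4204890112/430834765] → run B
t=32: vr[B=7168/655 D=4204890112/430834765] → run D
t=33: vr[B=7168/655] → run B
t=34: (idle)
t=35: (idle)
t=36: (idle)
t=37: (idle)
t=38: (idle)
t=39: (idle)
t=40: (idle)
t=41: (idle)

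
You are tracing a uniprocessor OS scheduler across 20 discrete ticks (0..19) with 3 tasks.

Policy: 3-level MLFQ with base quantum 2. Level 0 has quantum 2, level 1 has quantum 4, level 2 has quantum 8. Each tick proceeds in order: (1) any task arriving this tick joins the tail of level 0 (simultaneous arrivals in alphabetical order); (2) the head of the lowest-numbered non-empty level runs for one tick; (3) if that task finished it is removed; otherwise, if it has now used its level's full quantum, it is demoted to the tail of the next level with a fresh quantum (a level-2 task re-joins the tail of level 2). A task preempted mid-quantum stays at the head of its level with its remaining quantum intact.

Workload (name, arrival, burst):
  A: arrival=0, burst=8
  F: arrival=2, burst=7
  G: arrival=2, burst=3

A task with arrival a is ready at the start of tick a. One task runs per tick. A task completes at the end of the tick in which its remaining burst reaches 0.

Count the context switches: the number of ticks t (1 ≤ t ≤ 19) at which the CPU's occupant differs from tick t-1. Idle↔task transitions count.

context switches = 8

t=0: L0/L1/L2 = A/-/- → run A
t=1: L0/L1/L2 = A/-/- → run A
t=2: L0/L1/L2 = FG/A/- → run F
t=3: L0/L1/L2 = FG/A/- → run F
t=4: L0/L1/L2 = G/AF/- → run G
t=5: L0/L1/L2 = G/AF/- → run G
t=6: L0/L1/L2 = -/AFG/- → run A
t=7: L0/L1/L2 = -/AFG/- → run A
t=8: L0/L1/L2 = -/AFG/- → run A
t=9: L0/L1/L2 = -/AFG/- → run A
t=10: L0/L1/L2 = -/FG/A → run F
t=11: L0/L1/L2 = -/FG/A → run F
t=12: L0/L1/L2 = -/FG/A → run F
t=13: L0/L1/L2 = -/FG/A → run F
t=14: L0/L1/L2 = -/G/AF → run G
t=15: L0/L1/L2 = -/-/AF → run A
t=16: L0/L1/L2 = -/-/AF → run A
t=17: L0/L1/L2 = -/-/F → run F
t=18: (idle)
t=19: (idle)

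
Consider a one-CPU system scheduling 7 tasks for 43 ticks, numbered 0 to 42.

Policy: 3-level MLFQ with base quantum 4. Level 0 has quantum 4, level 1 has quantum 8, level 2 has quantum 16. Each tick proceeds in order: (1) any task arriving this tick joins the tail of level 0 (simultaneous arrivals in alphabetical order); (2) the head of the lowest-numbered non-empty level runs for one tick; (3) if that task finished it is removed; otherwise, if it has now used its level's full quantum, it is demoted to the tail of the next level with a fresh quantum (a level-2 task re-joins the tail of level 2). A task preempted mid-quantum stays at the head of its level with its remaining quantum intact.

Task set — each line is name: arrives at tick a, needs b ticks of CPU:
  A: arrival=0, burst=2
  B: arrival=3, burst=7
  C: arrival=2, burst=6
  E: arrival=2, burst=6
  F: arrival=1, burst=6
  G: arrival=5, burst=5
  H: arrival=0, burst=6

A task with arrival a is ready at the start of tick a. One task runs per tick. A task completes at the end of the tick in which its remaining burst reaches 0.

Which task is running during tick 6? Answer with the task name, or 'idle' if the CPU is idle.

running at tick 6 = F

t=0: L0/L1/L2 = AH/-/- → run A
t=1: L0/L1/L2 = AHF/-/- → run A
t=2: L0/L1/L2 = HFCE/-/- → run H
t=3: L0/L1/L2 = HFCEB/-/- → run H
t=4: L0/L1/L2 = HFCEB/-/- → run H
t=5: L0/L1/L2 = HFCEBG/-/- → run H
t=6: L0/L1/L2 = FCEBG/H/- → run F
t=7: L0/L1/L2 = FCEBG/H/- → run F
t=8: L0/L1/L2 = FCEBG/H/- → run F
t=9: L0/L1/L2 = FCEBG/H/- → run F
t=10: L0/L1/L2 = CEBG/HF/- → run C
t=11: L0/L1/L2 = CEBG/HF/- → run C
t=12: L0/L1/L2 = CEBG/HF/- → run C
t=13: L0/L1/L2 = CEBG/HF/- → run C
t=14: L0/L1/L2 = EBG/HFC/- → run E
t=15: L0/L1/L2 = EBG/HFC/- → run E
t=16: L0/L1/L2 = EBG/HFC/- → run E
t=17: L0/L1/L2 = EBG/HFC/- → run E
t=18: L0/L1/L2 = BG/HFCE/- → run B
t=19: L0/L1/L2 = BG/HFCE/- → run B
t=20: L0/L1/L2 = BG/HFCE/- → run B
t=21: L0/L1/L2 = BG/HFCE/- → run B
t=22: L0/L1/L2 = G/HFCEB/- → run G
t=23: L0/L1/L2 = G/HFCEB/- → run G
t=24: L0/L1/L2 = G/HFCEB/- → run G
t=25: L0/L1/L2 = G/HFCEB/- → run G
t=26: L0/L1/L2 = -/HFCEBG/- → run H
t=27: L0/L1/L2 = -/HFCEBG/- → run H
t=28: L0/L1/L2 = -/FCEBG/- → run F
t=29: L0/L1/L2 = -/FCEBG/- → run F
t=30: L0/L1/L2 = -/CEBG/- → run C
t=31: L0/L1/L2 = -/CEBG/- → run C
t=32: L0/L1/L2 = -/EBG/- → run E
t=33: L0/L1/L2 = -/EBG/- → run E
t=34: L0/L1/L2 = -/BG/- → run B
t=35: L0/L1/L2 = -/BG/- → run B
t=36: L0/L1/L2 = -/BG/- → run B
t=37: L0/L1/L2 = -/G/- → run G
t=38: (idle)
t=39: (idle)
t=40: (idle)
t=41: (idle)
t=42: (idle)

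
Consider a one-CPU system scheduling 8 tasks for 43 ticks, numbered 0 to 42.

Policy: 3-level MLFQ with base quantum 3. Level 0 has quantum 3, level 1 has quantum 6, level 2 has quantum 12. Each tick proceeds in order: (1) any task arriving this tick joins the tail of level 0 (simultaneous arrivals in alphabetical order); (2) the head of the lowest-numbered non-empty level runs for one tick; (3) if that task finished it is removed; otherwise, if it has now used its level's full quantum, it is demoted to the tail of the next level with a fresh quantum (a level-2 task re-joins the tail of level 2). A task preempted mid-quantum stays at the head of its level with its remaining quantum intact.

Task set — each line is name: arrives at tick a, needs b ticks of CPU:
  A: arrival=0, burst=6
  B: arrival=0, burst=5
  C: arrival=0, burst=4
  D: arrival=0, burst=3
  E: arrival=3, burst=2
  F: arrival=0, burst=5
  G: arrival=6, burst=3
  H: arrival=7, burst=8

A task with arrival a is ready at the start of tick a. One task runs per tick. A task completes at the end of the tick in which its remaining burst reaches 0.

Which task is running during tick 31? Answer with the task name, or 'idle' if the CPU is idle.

t=0: L0/L1/L2 = ABCDF/-/- → run A
t=1: L0/L1/L2 = ABCDF/-/- → run A
t=2: L0/L1/L2 = ABCDF/-/- → run A
t=3: L0/L1/L2 = BCDFE/A/- → run B
t=4: L0/L1/L2 = BCDFE/A/- → run B
t=5: L0/L1/L2 = BCDFE/A/- → run B
t=6: L0/L1/L2 = CDFEG/AB/- → run C
t=7: L0/L1/L2 = CDFEGH/AB/- → run C
t=8: L0/L1/L2 = CDFEGH/AB/- → run C
t=9: L0/L1/L2 = DFEGH/ABC/- → run D
t=10: L0/L1/L2 = DFEGH/ABC/- → run D
t=11: L0/L1/L2 = DFEGH/ABC/- → run D
t=12: L0/L1/L2 = FEGH/ABC/- → run F
t=13: L0/L1/L2 = FEGH/ABC/- → run F
t=14: L0/L1/L2 = FEGH/ABC/- → run F
t=15: L0/L1/L2 = EGH/ABCF/- → run E
t=16: L0/L1/L2 = EGH/ABCF/- → run E
t=17: L0/L1/L2 = GH/ABCF/- → run G
t=18: L0/L1/L2 = GH/ABCF/- → run G
t=19: L0/L1/L2 = GH/ABCF/- → run G
t=20: L0/L1/L2 = H/ABCF/- → run H
t=21: L0/L1/L2 = H/ABCF/- → run H
t=22: L0/L1/L2 = H/ABCF/- → run H
t=23: L0/L1/L2 = -/ABCFH/- → run A
t=24: L0/L1/L2 = -/ABCFH/- → run A
t=25: L0/L1/L2 = -/ABCFH/- → run A
t=26: L0/L1/L2 = -/BCFH/- → run B
t=27: L0/L1/L2 = -/BCFH/- → run B
t=28: L0/L1/L2 = -/CFH/- → run C
t=29: L0/L1/L2 = -/FH/- → run F
t=30: L0/L1/L2 = -/FH/- → run F
t=31: L0/L1/L2 = -/H/- → run H
t=32: L0/L1/L2 = -/H/- → run H
t=33: L0/L1/L2 = -/H/- → run H
t=34: L0/L1/L2 = -/H/- → run H
t=35: L0/L1/L2 = -/H/- → run H
t=36: (idle)
t=37: (idle)
t=38: (idle)
t=39: (idle)
t=40: (idle)
t=41: (idle)
t=42: (idle)

running at tick 31 = H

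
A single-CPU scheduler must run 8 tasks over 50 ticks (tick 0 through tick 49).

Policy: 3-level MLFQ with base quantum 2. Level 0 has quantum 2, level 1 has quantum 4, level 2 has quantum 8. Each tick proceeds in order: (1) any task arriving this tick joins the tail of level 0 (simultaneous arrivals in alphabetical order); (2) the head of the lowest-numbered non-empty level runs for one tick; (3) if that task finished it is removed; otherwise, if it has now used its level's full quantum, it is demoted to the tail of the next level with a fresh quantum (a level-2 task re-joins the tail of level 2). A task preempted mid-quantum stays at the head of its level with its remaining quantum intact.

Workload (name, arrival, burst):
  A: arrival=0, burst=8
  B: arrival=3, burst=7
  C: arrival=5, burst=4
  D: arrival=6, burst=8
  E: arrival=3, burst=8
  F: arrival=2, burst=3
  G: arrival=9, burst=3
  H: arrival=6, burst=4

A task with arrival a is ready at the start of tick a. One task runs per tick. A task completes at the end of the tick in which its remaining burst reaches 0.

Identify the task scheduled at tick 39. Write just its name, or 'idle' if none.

t=0: L0/L1/L2 = A/-/- → run A
t=1: L0/L1/L2 = A/-/- → run A
t=2: L0/L1/L2 = F/A/- → run F
t=3: L0/L1/L2 = FBE/A/- → run F
t=4: L0/L1/L2 = BE/AF/- → run B
t=5: L0/L1/L2 = BEC/AF/- → run B
t=6: L0/L1/L2 = ECDH/AFB/- → run E
t=7: L0/L1/L2 = ECDH/AFB/- → run E
t=8: L0/L1/L2 = CDH/AFBE/- → run C
t=9: L0/L1/L2 = CDHG/AFBE/- → run C
t=10: L0/L1/L2 = DHG/AFBEC/- → run D
t=11: L0/L1/L2 = DHG/AFBEC/- → run D
t=12: L0/L1/L2 = HG/AFBECD/- → run H
t=13: L0/L1/L2 = HG/AFBECD/- → run H
t=14: L0/L1/L2 = G/AFBECDH/- → run G
t=15: L0/L1/L2 = G/AFBECDH/- → run G
t=16: L0/L1/L2 = -/AFBECDHG/- → run A
t=17: L0/L1/L2 = -/AFBECDHG/- → run A
t=18: L0/L1/L2 = -/AFBECDHG/- → run A
t=19: L0/L1/L2 = -/AFBECDHG/- → run A
t=20: L0/L1/L2 = -/FBECDHG/A → run F
t=21: L0/L1/L2 = -/BECDHG/A → run B
t=22: L0/L1/L2 = -/BECDHG/A → run B
t=23: L0/L1/L2 = -/BECDHG/A → run B
t=24: L0/L1/L2 = -/BECDHG/A → run B
t=25: L0/L1/L2 = -/ECDHG/AB → run E
t=26: L0/L1/L2 = -/ECDHG/AB → run E
t=27: L0/L1/L2 = -/ECDHG/AB → run E
t=28: L0/L1/L2 = -/ECDHG/AB → run E
t=29: L0/L1/L2 = -/CDHG/ABE → run C
t=30: L0/L1/L2 = -/CDHG/ABE → run C
t=31: L0/L1/L2 = -/DHG/ABE → run D
t=32: L0/L1/L2 = -/DHG/ABE → run D
t=33: L0/L1/L2 = -/DHG/ABE → run D
t=34: L0/L1/L2 = -/DHG/ABE → run D
t=35: L0/L1/L2 = -/HG/ABED → run H
t=36: L0/L1/L2 = -/HG/ABED → run H
t=37: L0/L1/L2 = -/G/ABED → run G
t=38: L0/L1/L2 = -/-/ABED → run A
t=39: L0/L1/L2 = -/-/ABED → run A
t=40: L0/L1/L2 = -/-/BED → run B
t=41: L0/L1/L2 = -/-/ED → run E
t=42: L0/L1/L2 = -/-/ED → run E
t=43: L0/L1/L2 = -/-/D → run D
t=44: L0/L1/L2 = -/-/D → run D
t=45: (idle)
t=46: (idle)
t=47: (idle)
t=48: (idle)
t=49: (idle)

running at tick 39 = A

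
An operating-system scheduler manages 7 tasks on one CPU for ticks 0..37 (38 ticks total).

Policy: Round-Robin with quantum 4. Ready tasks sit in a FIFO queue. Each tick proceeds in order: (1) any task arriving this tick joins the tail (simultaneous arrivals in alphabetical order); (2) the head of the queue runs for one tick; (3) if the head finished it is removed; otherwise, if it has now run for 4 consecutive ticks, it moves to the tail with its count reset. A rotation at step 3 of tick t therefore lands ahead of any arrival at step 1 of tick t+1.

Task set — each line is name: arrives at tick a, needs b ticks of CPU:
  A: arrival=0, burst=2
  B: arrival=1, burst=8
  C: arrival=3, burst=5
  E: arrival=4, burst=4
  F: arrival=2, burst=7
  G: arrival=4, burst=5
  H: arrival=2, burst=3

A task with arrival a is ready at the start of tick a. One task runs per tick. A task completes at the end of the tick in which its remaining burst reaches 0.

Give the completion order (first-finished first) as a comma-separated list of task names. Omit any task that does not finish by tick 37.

completion order = A, H, E, B, F, C, G

t=0: queue=[A] q_used=0 → run A
t=1: queue=[A,B] q_used=1 → run A
t=2: queue=[B,F,H] q_used=0 → run B
t=3: queue=[B,F,H,C] q_used=1 → run B
t=4: queue=[B,F,H,C,E,G] q_used=2 → run B
t=5: queue=[B,F,H,C,E,G] q_used=3 → run B
t=6: queue=[F,H,C,E,G,B] q_used=0 → run F
t=7: queue=[F,H,C,E,G,B] q_used=1 → run F
t=8: queue=[F,H,C,E,G,B] q_used=2 → run F
t=9: queue=[F,H,C,E,G,B] q_used=3 → run F
t=10: queue=[H,C,E,G,B,F] q_used=0 → run H
t=11: queue=[H,C,E,G,B,F] q_used=1 → run H
t=12: queue=[H,C,E,G,B,F] q_used=2 → run H
t=13: queue=[C,E,G,B,F] q_used=0 → run C
t=14: queue=[C,E,G,B,F] q_used=1 → run C
t=15: queue=[C,E,G,B,F] q_used=2 → run C
t=16: queue=[C,E,G,B,F] q_used=3 → run C
t=17: queue=[E,G,B,F,C] q_used=0 → run E
t=18: queue=[E,G,B,F,C] q_used=1 → run E
t=19: queue=[E,G,B,F,C] q_used=2 → run E
t=20: queue=[E,G,B,F,C] q_used=3 → run E
t=21: queue=[G,B,F,C] q_used=0 → run G
t=22: queue=[G,B,F,C] q_used=1 → run G
t=23: queue=[G,B,F,C] q_used=2 → run G
t=24: queue=[G,B,F,C] q_used=3 → run G
t=25: queue=[B,F,C,G] q_used=0 → run B
t=26: queue=[B,F,C,G] q_used=1 → run B
t=27: queue=[B,F,C,G] q_used=2 → run B
t=28: queue=[B,F,C,G] q_used=3 → run B
t=29: queue=[F,C,G] q_used=0 → run F
t=30: queue=[F,C,G] q_used=1 → run F
t=31: queue=[F,C,G] q_used=2 → run F
t=32: queue=[C,G] q_used=0 → run C
t=33: queue=[G] q_used=0 → run G
t=34: (idle)
t=35: (idle)
t=36: (idle)
t=37: (idle)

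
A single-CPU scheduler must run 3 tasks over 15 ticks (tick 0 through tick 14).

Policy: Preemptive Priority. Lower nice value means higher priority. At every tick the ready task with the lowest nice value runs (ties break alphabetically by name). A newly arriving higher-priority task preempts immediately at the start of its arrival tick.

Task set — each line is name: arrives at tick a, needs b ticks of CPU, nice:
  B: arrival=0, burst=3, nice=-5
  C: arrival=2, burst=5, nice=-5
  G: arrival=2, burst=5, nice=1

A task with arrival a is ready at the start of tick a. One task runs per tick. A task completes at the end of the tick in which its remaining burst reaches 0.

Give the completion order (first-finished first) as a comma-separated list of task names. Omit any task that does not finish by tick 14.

t=0: ready={B} → run B
t=1: ready={B} → run B
t=2: ready={B,C,G} → run B
t=3: ready={C,G} → run C
t=4: ready={C,G} → run C
t=5: ready={C,G} → run C
t=6: ready={C,G} → run C
t=7: ready={C,G} → run C
t=8: ready={G} → run G
t=9: ready={G} → run G
t=10: ready={G} → run G
t=11: ready={G} → run G
t=12: ready={G} → run G
t=13: (idle)
t=14: (idle)

completion order = B, C, G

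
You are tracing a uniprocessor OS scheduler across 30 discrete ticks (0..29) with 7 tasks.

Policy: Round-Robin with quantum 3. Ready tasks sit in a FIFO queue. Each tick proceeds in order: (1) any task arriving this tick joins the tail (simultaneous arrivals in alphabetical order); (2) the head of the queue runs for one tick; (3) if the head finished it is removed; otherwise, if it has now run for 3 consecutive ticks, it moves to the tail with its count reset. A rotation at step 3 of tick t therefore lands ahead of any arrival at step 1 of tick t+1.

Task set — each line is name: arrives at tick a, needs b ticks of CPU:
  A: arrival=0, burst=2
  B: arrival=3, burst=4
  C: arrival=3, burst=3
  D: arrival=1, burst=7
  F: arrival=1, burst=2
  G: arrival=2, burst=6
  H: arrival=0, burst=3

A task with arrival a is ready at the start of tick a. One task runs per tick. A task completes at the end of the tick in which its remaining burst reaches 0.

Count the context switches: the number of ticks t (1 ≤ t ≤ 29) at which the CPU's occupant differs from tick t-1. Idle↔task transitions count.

t=0: queue=[A,H] q_used=0 → run A
t=1: queue=[A,H,D,F] q_used=1 → run A
t=2: queue=[H,D,F,G] q_used=0 → run H
t=3: queue=[H,D,F,G,B,C] q_used=1 → run H
t=4: queue=[H,D,F,G,B,C] q_used=2 → run H
t=5: queue=[D,F,G,B,C] q_used=0 → run D
t=6: queue=[D,F,G,B,C] q_used=1 → run D
t=7: queue=[D,F,G,B,C] q_used=2 → run D
t=8: queue=[F,G,B,C,D] q_used=0 → run F
t=9: queue=[F,G,B,C,D] q_used=1 → run F
t=10: queue=[G,B,C,D] q_used=0 → run G
t=11: queue=[G,B,C,D] q_used=1 → run G
t=12: queue=[G,B,C,D] q_used=2 → run G
t=13: queue=[B,C,D,G] q_used=0 → run B
t=14: queue=[B,C,D,G] q_used=1 → run B
t=15: queue=[B,C,D,G] q_used=2 → run B
t=16: queue=[C,D,G,B] q_used=0 → run C
t=17: queue=[C,D,G,B] q_used=1 → run C
t=18: queue=[C,D,G,B] q_used=2 → run C
t=19: queue=[D,G,B] q_used=0 → run D
t=20: queue=[D,G,B] q_used=1 → run D
t=21: queue=[D,G,B] q_used=2 → run D
t=22: queue=[G,B,D] q_used=0 → run G
t=23: queue=[G,B,D] q_used=1 → run G
t=24: queue=[G,B,D] q_used=2 → run G
t=25: queue=[B,D] q_used=0 → run B
t=26: queue=[D] q_used=0 → run D
t=27: (idle)
t=28: (idle)
t=29: (idle)

context switches = 11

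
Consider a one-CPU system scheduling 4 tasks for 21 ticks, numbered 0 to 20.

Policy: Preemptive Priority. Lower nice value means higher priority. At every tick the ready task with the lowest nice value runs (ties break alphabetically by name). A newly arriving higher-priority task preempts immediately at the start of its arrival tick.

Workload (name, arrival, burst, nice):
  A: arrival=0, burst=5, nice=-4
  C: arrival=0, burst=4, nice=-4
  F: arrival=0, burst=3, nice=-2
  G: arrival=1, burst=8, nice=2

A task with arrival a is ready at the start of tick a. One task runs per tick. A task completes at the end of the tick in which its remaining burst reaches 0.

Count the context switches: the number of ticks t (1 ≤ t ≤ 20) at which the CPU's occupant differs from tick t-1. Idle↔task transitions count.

context switches = 4

t=0: ready={A,C,F} → run A
t=1: ready={A,C,F,G} → run A
t=2: ready={A,C,F,G} → run A
t=3: ready={A,C,F,G} → run A
t=4: ready={A,C,F,G} → run A
t=5: ready={C,F,G} → run C
t=6: ready={C,F,G} → run C
t=7: ready={C,F,G} → run C
t=8: ready={C,F,G} → run C
t=9: ready={F,G} → run F
t=10: ready={F,G} → run F
t=11: ready={F,G} → run F
t=12: ready={G} → run G
t=13: ready={G} → run G
t=14: ready={G} → run G
t=15: ready={G} → run G
t=16: ready={G} → run G
t=17: ready={G} → run G
t=18: ready={G} → run G
t=19: ready={G} → run G
t=20: (idle)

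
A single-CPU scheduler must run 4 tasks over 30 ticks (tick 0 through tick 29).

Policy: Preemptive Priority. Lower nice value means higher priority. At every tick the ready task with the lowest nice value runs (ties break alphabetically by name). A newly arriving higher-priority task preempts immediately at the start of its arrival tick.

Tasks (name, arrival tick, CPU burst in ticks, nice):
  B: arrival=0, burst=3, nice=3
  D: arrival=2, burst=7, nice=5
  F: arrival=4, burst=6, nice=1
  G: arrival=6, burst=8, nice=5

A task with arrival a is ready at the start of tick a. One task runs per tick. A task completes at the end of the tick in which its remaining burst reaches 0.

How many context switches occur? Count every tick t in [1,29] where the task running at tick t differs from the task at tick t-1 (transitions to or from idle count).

t=0: ready={B} → run B
t=1: ready={B} → run B
t=2: ready={B,D} → run B
t=3: ready={D} → run D
t=4: ready={D,F} → run F
t=5: ready={D,F} → run F
t=6: ready={D,F,G} → run F
t=7: ready={D,F,G} → run F
t=8: ready={D,F,G} → run F
t=9: ready={D,F,G} → run F
t=10: ready={D,G} → run D
t=11: ready={D,G} → run D
t=12: ready={D,G} → run D
t=13: ready={D,G} → run D
t=14: ready={D,G} → run D
t=15: ready={D,G} → run D
t=16: ready={G} → run G
t=17: ready={G} → run G
t=18: ready={G} → run G
t=19: ready={G} → run G
t=20: ready={G} → run G
t=21: ready={G} → run G
t=22: ready={G} → run G
t=23: ready={G} → run G
t=24: (idle)
t=25: (idle)
t=26: (idle)
t=27: (idle)
t=28: (idle)
t=29: (idle)

context switches = 5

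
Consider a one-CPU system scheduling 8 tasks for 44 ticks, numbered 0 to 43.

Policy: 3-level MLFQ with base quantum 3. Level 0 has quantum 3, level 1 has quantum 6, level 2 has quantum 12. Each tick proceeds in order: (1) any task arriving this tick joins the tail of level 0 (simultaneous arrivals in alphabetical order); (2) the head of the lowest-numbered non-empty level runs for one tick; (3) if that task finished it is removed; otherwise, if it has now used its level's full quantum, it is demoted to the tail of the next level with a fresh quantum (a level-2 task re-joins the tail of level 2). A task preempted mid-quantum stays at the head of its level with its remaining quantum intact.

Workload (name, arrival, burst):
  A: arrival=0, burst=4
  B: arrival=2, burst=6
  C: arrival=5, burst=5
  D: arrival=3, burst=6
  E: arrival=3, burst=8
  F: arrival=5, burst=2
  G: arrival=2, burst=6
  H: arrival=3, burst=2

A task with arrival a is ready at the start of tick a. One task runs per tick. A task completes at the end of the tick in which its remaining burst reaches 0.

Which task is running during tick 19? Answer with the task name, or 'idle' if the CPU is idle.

running at tick 19 = C

t=0: L0/L1/L2 = A/-/- → run A
t=1: L0/L1/L2 = A/-/- → run A
t=2: L0/L1/L2 = ABG/-/- → run A
t=3: L0/L1/L2 = BGDEH/A/- → run B
t=4: L0/L1/L2 = BGDEH/A/- → run B
t=5: L0/L1/L2 = BGDEHCF/A/- → run B
t=6: L0/L1/L2 = GDEHCF/AB/- → run G
t=7: L0/L1/L2 = GDEHCF/AB/- → run G
t=8: L0/L1/L2 = GDEHCF/AB/- → run G
t=9: L0/L1/L2 = DEHCF/ABG/- → run D
t=10: L0/L1/L2 = DEHCF/ABG/- → run D
t=11: L0/L1/L2 = DEHCF/ABG/- → run D
t=12: L0/L1/L2 = EHCF/ABGD/- → run E
t=13: L0/L1/L2 = EHCF/ABGD/- → run E
t=14: L0/L1/L2 = EHCF/ABGD/- → run E
t=15: L0/L1/L2 = HCF/ABGDE/- → run H
t=16: L0/L1/L2 = HCF/ABGDE/- → run H
t=17: L0/L1/L2 = CF/ABGDE/- → run C
t=18: L0/L1/L2 = CF/ABGDE/- → run C
t=19: L0/L1/L2 = CF/ABGDE/- → run C
t=20: L0/L1/L2 = F/ABGDEC/- → run F
t=21: L0/L1/L2 = F/ABGDEC/- → run F
t=22: L0/L1/L2 = -/ABGDEC/- → run A
t=23: L0/L1/L2 = -/BGDEC/- → run B
t=24: L0/L1/L2 = -/BGDEC/- → run B
t=25: L0/L1/L2 = -/BGDEC/- → run B
t=26: L0/L1/L2 = -/GDEC/- → run G
t=27: L0/L1/L2 = -/GDEC/- → run G
t=28: L0/L1/L2 = -/GDEC/- → run G
t=29: L0/L1/L2 = -/DEC/- → run D
t=30: L0/L1/L2 = -/DEC/- → run D
t=31: L0/L1/L2 = -/DEC/- → run D
t=32: L0/L1/L2 = -/EC/- → run E
t=33: L0/L1/L2 = -/EC/- → run E
t=34: L0/L1/L2 = -/EC/- → run E
t=35: L0/L1/L2 = -/EC/- → run E
t=36: L0/L1/L2 = -/EC/- → run E
t=37: L0/L1/L2 = -/C/- → run C
t=38: L0/L1/L2 = -/C/- → run C
t=39: (idle)
t=40: (idle)
t=41: (idle)
t=42: (idle)
t=43: (idle)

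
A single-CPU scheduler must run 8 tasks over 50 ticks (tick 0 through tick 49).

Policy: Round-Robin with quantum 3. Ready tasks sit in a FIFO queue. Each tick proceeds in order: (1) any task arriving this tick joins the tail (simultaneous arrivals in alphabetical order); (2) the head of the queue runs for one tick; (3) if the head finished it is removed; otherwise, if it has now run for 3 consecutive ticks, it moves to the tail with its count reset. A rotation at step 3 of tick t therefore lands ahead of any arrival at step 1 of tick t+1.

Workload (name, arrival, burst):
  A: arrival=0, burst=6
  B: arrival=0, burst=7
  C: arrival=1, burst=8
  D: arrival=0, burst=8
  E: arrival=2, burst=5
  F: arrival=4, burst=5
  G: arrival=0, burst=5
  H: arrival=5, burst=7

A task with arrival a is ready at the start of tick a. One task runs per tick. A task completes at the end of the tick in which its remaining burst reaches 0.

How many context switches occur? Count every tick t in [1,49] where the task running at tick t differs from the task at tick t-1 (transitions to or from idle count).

t=0: queue=[A,B,D,G] q_used=0 → run A
t=1: queue=[A,B,D,G,C] q_used=1 → run A
t=2: queue=[A,B,D,G,C,E] q_used=2 → run A
t=3: queue=[B,D,G,C,E,A] q_used=0 → run B
t=4: queue=[B,D,G,C,E,A,F] q_used=1 → run B
t=5: queue=[B,D,G,C,E,A,F,H] q_used=2 → run B
t=6: queue=[D,G,C,E,A,F,H,B] q_used=0 → run D
t=7: queue=[D,G,C,E,A,F,H,B] q_used=1 → run D
t=8: queue=[D,G,C,E,A,F,H,B] q_used=2 → run D
t=9: queue=[G,C,E,A,F,H,B,D] q_used=0 → run G
t=10: queue=[G,C,E,A,F,H,B,D] q_used=1 → run G
t=11: queue=[G,C,E,A,F,H,B,D] q_used=2 → run G
t=12: queue=[C,E,A,F,H,B,D,G] q_used=0 → run C
t=13: queue=[C,E,A,F,H,B,D,G] q_used=1 → run C
t=14: queue=[C,E,A,F,H,B,D,G] q_used=2 → run C
t=15: queue=[E,A,F,H,B,D,G,C] q_used=0 → run E
t=16: queue=[E,A,F,H,B,D,G,C] q_used=1 → run E
t=17: queue=[E,A,F,H,B,D,G,C] q_used=2 → run E
t=18: queue=[A,F,H,B,D,G,C,E] q_used=0 → run A
t=19: queue=[A,F,H,B,D,G,C,E] q_used=1 → run A
t=20: queue=[A,F,H,B,D,G,C,E] q_used=2 → run A
t=21: queue=[F,H,B,D,G,C,E] q_used=0 → run F
t=22: queue=[F,H,B,D,G,C,E] q_used=1 → run F
t=23: queue=[F,H,B,D,G,C,E] q_used=2 → run F
t=24: queue=[H,B,D,G,C,E,F] q_used=0 → run H
t=25: queue=[H,B,D,G,C,E,F] q_used=1 → run H
t=26: queue=[H,B,D,G,C,E,F] q_used=2 → run H
t=27: queue=[B,D,G,C,E,F,H] q_used=0 → run B
t=28: queue=[B,D,G,C,E,F,H] q_used=1 → run B
t=29: queue=[B,D,G,C,E,F,H] q_used=2 → run B
t=30: queue=[D,G,C,E,F,H,B] q_used=0 → run D
t=31: queue=[D,G,C,E,F,H,B] q_used=1 → run D
t=32: queue=[D,G,C,E,F,H,B] q_used=2 → run D
t=33: queue=[G,C,E,F,H,B,D] q_used=0 → run G
t=34: queue=[G,C,E,F,H,B,D] q_used=1 → run G
t=35: queue=[C,E,F,H,B,D] q_used=0 → run C
t=36: queue=[C,E,F,H,B,D] q_used=1 → run C
t=37: queue=[C,E,F,H,B,D] q_used=2 → run C
t=38: queue=[E,F,H,B,D,C] q_used=0 → run E
t=39: queue=[E,F,H,B,D,C] q_used=1 → run E
t=40: queue=[F,H,B,D,C] q_used=0 → run F
t=41: queue=[F,H,B,D,C] q_used=1 → run F
t=42: queue=[H,B,D,C] q_used=0 → run H
t=43: queue=[H,B,D,C] q_used=1 → run H
t=44: queue=[H,B,D,C] q_used=2 → run H
t=45: queue=[B,D,C,H] q_used=0 → run B
t=46: queue=[D,C,H] q_used=0 → run D
t=47: queue=[D,C,H] q_used=1 → run D
t=48: queue=[C,H] q_used=0 → run C
t=49: queue=[C,H] q_used=1 → run C

context switches = 18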